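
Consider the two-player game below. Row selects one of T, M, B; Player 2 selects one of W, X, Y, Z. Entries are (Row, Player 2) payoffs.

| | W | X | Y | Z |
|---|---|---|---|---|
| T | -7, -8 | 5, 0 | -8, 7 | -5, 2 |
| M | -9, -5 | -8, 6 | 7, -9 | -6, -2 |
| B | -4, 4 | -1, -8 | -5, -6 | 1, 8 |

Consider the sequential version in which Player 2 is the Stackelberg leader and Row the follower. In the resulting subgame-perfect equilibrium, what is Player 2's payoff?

Backward induction with Player 2 moving first.
- W → Row plays B (best of -7, -9, -4); Player 2 gets 4.
- X → Row plays T (best of 5, -8, -1); Player 2 gets 0.
- Y → Row plays M (best of -8, 7, -5); Player 2 gets -9.
- Z → Row plays B (best of -5, -6, 1); Player 2 gets 8.
Among 4, 0, -9, 8, the best is 8 at Z. Subgame-perfect outcome: (B, Z) with payoffs (1, 8).

8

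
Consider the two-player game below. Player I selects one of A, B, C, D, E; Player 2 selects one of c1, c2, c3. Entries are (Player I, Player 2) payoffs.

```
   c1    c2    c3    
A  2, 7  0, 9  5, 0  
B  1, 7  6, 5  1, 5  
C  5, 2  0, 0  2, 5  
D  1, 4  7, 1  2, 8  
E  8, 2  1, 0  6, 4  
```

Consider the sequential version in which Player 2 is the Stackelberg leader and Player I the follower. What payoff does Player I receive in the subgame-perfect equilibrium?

6

Backward induction with Player 2 moving first.
- c1: BR = E, leader payoff 2.
- c2: BR = D, leader payoff 1.
- c3: BR = E, leader payoff 4.
Player 2's induced payoffs are 2, 1, 4, so Player 2 commits to c3. Subgame-perfect outcome: (E, c3) with payoffs (6, 4).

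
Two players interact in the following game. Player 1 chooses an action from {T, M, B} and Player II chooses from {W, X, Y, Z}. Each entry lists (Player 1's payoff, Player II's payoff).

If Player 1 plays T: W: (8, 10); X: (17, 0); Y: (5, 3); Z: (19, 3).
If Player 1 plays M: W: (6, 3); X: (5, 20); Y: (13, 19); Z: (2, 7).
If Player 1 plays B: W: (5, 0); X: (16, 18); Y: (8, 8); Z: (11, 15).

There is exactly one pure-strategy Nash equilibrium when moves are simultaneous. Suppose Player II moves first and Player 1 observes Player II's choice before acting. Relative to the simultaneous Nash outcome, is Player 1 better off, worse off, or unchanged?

Backward induction with Player II moving first.
- W → Player 1 plays T (best of 8, 6, 5); Player II gets 10.
- X → Player 1 plays T (best of 17, 5, 16); Player II gets 0.
- Y → Player 1 plays M (best of 5, 13, 8); Player II gets 19.
- Z → Player 1 plays T (best of 19, 2, 11); Player II gets 3.
Maximizing over 10, 0, 19, 3, Player II chooses Y. Subgame-perfect outcome: (M, Y) with payoffs (13, 19).
Under simultaneous play:
Player 1's best replies: W→T; X→T; Y→M; Z→T.
Player II's best replies: T→W; M→X; B→X.
The unique mutual best reply is (T, W), giving (8, 10).
Player 1 earns 13 sequentially versus 8 at the Nash outcome: better off.

better off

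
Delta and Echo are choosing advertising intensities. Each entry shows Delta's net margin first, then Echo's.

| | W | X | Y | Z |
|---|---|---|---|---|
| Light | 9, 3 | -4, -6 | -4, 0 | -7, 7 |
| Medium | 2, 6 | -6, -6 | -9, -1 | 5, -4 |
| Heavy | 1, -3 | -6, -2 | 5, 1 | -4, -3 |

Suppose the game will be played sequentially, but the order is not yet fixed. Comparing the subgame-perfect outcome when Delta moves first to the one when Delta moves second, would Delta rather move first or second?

second

If Delta leads: Echo's best replies are Light→Z, Medium→W, Heavy→Y; Delta's induced payoffs -7, 2, 5; outcome (Heavy, Y), payoffs (5, 1).
If Echo leads: Delta's best replies are W→Light, X→Light, Y→Heavy, Z→Medium; Echo's induced payoffs 3, -6, 1, -4; outcome (Light, W), payoffs (9, 3).
Delta gets 5 moving first and 9 moving second, so Delta prefers to move second.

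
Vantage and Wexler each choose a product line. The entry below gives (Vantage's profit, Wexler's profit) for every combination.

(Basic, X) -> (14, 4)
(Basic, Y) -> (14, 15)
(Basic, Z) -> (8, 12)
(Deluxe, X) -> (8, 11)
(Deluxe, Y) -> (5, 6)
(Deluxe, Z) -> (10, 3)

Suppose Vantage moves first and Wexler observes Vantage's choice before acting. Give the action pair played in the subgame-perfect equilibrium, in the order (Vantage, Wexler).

(Basic, Y)

Wexler best-responds to each possible Vantage move:
- Basic: BR = Y, leader payoff 14.
- Deluxe: BR = X, leader payoff 8.
Among 14, 8, the best is 14 at Basic. Subgame-perfect outcome: (Basic, Y) with payoffs (14, 15).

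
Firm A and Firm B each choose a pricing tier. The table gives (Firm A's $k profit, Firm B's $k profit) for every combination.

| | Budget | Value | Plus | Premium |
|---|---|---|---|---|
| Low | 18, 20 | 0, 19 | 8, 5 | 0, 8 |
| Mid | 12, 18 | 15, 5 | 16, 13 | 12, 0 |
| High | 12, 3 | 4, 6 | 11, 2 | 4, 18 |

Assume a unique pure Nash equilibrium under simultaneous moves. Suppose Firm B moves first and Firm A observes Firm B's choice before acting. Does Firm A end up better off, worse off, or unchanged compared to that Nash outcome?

unchanged

Solve by backward induction (Firm B leads).
- Budget → Firm A plays Low (best of 18, 12, 12); Firm B gets 20.
- Value → Firm A plays Mid (best of 0, 15, 4); Firm B gets 5.
- Plus → Firm A plays Mid (best of 8, 16, 11); Firm B gets 13.
- Premium → Firm A plays Mid (best of 0, 12, 4); Firm B gets 0.
Maximizing over 20, 5, 13, 0, Firm B chooses Budget. Subgame-perfect outcome: (Low, Budget) with payoffs (18, 20).
Under simultaneous play:
Firm A's best replies: Budget→Low; Value→Mid; Plus→Mid; Premium→Mid.
Firm B's best replies: Low→Budget; Mid→Budget; High→Premium.
The unique mutual best reply is (Low, Budget), giving (18, 20).
Firm A earns 18 sequentially versus 18 at the Nash outcome: unchanged.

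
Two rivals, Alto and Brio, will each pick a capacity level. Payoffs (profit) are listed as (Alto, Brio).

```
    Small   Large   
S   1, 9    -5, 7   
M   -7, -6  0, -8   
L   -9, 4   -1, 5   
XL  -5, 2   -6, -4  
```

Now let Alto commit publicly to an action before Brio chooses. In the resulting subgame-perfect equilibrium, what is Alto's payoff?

1

Work backward from Brio's decision.
- S: Brio compares 9, 7 and picks Small; Alto would get 1.
- M: Brio compares -6, -8 and picks Small; Alto would get -7.
- L: Brio compares 4, 5 and picks Large; Alto would get -1.
- XL: Brio compares 2, -4 and picks Small; Alto would get -5.
Among 1, -7, -1, -5, the best is 1 at S. Subgame-perfect outcome: (S, Small) with payoffs (1, 9).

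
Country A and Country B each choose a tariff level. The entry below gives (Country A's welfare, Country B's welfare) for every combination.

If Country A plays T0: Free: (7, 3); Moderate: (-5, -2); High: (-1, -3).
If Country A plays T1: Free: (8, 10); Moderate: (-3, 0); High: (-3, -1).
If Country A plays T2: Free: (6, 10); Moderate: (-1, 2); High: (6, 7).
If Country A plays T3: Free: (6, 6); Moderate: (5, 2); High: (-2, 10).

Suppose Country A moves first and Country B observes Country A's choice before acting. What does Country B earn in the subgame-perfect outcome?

10

Work backward from Country B's decision.
- T0 → Country B plays Free (best of 3, -2, -3); Country A gets 7.
- T1 → Country B plays Free (best of 10, 0, -1); Country A gets 8.
- T2 → Country B plays Free (best of 10, 2, 7); Country A gets 6.
- T3 → Country B plays High (best of 6, 2, 10); Country A gets -2.
Country A's induced payoffs are 7, 8, 6, -2, so Country A commits to T1. Subgame-perfect outcome: (T1, Free) with payoffs (8, 10).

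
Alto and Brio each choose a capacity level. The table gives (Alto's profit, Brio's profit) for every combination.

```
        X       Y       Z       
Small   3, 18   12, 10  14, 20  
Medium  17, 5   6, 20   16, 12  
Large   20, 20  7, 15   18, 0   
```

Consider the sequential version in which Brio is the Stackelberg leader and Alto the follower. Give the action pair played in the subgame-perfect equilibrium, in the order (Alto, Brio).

(Large, X)

Alto best-responds to each possible Brio move:
- X → Alto plays Large (best of 3, 17, 20); Brio gets 20.
- Y → Alto plays Small (best of 12, 6, 7); Brio gets 10.
- Z → Alto plays Large (best of 14, 16, 18); Brio gets 0.
Brio's induced payoffs are 20, 10, 0, so Brio commits to X. Subgame-perfect outcome: (Large, X) with payoffs (20, 20).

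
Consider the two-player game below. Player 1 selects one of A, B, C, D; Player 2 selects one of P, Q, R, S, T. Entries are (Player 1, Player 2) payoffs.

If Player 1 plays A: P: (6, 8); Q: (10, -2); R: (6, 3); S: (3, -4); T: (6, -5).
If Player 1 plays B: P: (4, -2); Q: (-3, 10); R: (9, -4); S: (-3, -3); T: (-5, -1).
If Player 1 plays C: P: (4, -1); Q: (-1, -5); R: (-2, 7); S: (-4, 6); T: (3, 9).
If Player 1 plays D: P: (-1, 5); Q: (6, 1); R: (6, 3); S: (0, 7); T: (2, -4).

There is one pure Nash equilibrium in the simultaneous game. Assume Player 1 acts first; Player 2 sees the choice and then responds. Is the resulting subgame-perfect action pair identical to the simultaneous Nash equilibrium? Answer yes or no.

Work backward from Player 2's decision.
- A → Player 2 plays P (best of 8, -2, 3, -4, -5); Player 1 gets 6.
- B → Player 2 plays Q (best of -2, 10, -4, -3, -1); Player 1 gets -3.
- C → Player 2 plays T (best of -1, -5, 7, 6, 9); Player 1 gets 3.
- D → Player 2 plays S (best of 5, 1, 3, 7, -4); Player 1 gets 0.
Maximizing over 6, -3, 3, 0, Player 1 chooses A. Subgame-perfect outcome: (A, P) with payoffs (6, 8).
Under simultaneous play:
Player 1's best replies: P→A; Q→A; R→B; S→A; T→A.
Player 2's best replies: A→P; B→Q; C→T; D→S.
The unique mutual best reply is (A, P), giving (6, 8).
Sequential outcome (A, P) coincides with the Nash profile (A, P).

yes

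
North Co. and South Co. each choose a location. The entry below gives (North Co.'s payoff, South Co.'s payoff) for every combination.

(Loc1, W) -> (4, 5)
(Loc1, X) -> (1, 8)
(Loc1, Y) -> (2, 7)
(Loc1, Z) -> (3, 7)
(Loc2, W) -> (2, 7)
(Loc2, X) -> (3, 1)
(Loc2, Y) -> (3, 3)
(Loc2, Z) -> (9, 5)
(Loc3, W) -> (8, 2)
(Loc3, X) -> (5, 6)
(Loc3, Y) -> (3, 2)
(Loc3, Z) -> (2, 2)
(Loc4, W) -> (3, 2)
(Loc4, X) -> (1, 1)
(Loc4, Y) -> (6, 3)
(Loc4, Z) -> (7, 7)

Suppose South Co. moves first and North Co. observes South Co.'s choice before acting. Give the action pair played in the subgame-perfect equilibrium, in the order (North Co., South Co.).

(Loc3, X)

North Co. best-responds to each possible South Co. move:
- W: BR = Loc3, leader payoff 2.
- X: BR = Loc3, leader payoff 6.
- Y: BR = Loc4, leader payoff 3.
- Z: BR = Loc2, leader payoff 5.
Maximizing over 2, 6, 3, 5, South Co. chooses X. Subgame-perfect outcome: (Loc3, X) with payoffs (5, 6).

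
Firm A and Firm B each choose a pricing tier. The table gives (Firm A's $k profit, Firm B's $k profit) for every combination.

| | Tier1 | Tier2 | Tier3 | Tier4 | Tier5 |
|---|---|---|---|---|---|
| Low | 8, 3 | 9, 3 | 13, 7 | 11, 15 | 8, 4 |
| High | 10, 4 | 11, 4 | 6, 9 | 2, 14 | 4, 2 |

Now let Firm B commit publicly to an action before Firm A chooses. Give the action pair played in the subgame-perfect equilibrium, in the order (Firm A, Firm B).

Firm A best-responds to each possible Firm B move:
- Tier1: BR = High, leader payoff 4.
- Tier2: BR = High, leader payoff 4.
- Tier3: BR = Low, leader payoff 7.
- Tier4: BR = Low, leader payoff 15.
- Tier5: BR = Low, leader payoff 4.
Maximizing over 4, 4, 7, 15, 4, Firm B chooses Tier4. Subgame-perfect outcome: (Low, Tier4) with payoffs (11, 15).

(Low, Tier4)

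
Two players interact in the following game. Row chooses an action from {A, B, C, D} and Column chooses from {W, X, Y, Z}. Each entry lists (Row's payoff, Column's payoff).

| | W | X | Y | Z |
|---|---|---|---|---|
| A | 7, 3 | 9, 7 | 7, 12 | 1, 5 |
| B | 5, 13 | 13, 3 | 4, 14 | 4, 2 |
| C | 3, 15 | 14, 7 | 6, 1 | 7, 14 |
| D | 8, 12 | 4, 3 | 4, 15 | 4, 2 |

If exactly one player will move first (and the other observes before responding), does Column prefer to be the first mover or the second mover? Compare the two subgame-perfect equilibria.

If Row leads: Column's best replies are A→Y, B→Y, C→W, D→Y; Row's induced payoffs 7, 4, 3, 4; outcome (A, Y), payoffs (7, 12).
If Column leads: Row's best replies are W→D, X→C, Y→A, Z→C; Column's induced payoffs 12, 7, 12, 14; outcome (C, Z), payoffs (7, 14).
Column gets 14 moving first and 12 moving second, so Column prefers to move first.

first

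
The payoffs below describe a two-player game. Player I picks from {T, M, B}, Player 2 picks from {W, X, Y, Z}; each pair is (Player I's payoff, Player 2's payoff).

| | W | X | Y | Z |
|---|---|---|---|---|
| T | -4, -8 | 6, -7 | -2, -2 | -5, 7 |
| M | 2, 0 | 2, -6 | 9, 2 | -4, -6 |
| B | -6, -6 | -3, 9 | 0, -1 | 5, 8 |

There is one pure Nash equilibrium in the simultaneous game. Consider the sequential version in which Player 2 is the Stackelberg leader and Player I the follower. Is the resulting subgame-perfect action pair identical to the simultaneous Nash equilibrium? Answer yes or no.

no

Player I best-responds to each possible Player 2 move:
- W → Player I plays M (best of -4, 2, -6); Player 2 gets 0.
- X → Player I plays T (best of 6, 2, -3); Player 2 gets -7.
- Y → Player I plays M (best of -2, 9, 0); Player 2 gets 2.
- Z → Player I plays B (best of -5, -4, 5); Player 2 gets 8.
Maximizing over 0, -7, 2, 8, Player 2 chooses Z. Subgame-perfect outcome: (B, Z) with payoffs (5, 8).
Under simultaneous play:
Player I's best replies: W→M; X→T; Y→M; Z→B.
Player 2's best replies: T→Z; M→Y; B→X.
The unique mutual best reply is (M, Y), giving (9, 2).
Sequential outcome (B, Z) differs from the Nash profile (M, Y).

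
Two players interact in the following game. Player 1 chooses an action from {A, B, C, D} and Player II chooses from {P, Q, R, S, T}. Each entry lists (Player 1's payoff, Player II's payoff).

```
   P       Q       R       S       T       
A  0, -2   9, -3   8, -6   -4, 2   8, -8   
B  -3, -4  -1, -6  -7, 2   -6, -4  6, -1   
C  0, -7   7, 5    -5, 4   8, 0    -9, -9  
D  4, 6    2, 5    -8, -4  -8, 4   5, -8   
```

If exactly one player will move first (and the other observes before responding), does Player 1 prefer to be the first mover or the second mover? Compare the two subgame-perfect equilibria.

If Player 1 leads: Player II's best replies are A→S, B→R, C→Q, D→P; Player 1's induced payoffs -4, -7, 7, 4; outcome (C, Q), payoffs (7, 5).
If Player II leads: Player 1's best replies are P→D, Q→A, R→A, S→C, T→A; Player II's induced payoffs 6, -3, -6, 0, -8; outcome (D, P), payoffs (4, 6).
Player 1 gets 7 moving first and 4 moving second, so Player 1 prefers to move first.

first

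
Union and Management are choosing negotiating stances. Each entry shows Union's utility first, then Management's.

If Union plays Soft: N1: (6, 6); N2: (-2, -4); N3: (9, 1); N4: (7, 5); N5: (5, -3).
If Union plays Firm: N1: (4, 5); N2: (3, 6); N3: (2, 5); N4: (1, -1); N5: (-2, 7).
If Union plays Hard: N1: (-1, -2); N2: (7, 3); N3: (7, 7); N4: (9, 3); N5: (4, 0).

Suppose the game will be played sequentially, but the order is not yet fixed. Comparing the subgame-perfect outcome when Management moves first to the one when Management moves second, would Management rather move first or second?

second

If Union leads: Management's best replies are Soft→N1, Firm→N5, Hard→N3; Union's induced payoffs 6, -2, 7; outcome (Hard, N3), payoffs (7, 7).
If Management leads: Union's best replies are N1→Soft, N2→Hard, N3→Soft, N4→Hard, N5→Soft; Management's induced payoffs 6, 3, 1, 3, -3; outcome (Soft, N1), payoffs (6, 6).
Management gets 6 moving first and 7 moving second, so Management prefers to move second.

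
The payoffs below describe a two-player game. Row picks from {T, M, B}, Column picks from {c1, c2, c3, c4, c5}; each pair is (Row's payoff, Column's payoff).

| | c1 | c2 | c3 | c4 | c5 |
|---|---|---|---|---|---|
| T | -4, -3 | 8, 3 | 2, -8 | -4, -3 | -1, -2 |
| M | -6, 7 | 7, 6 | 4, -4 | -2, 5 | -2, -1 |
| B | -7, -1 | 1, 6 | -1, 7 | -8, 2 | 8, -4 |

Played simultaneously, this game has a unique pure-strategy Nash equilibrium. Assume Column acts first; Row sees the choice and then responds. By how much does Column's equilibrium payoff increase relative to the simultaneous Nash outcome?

Work backward from Row's decision.
- c1: BR = T, leader payoff -3.
- c2: BR = T, leader payoff 3.
- c3: BR = M, leader payoff -4.
- c4: BR = M, leader payoff 5.
- c5: BR = B, leader payoff -4.
Among -3, 3, -4, 5, -4, the best is 5 at c4. Subgame-perfect outcome: (M, c4) with payoffs (-2, 5).
For the simultaneous game, intersect best replies.
Row's best replies: c1→T; c2→T; c3→M; c4→M; c5→B.
Column's best replies: T→c2; M→c1; B→c3.
Only (T, c2) has each player best-responding; Nash payoffs (8, 3).
Column's commitment gain: 5 − 3 = 2.

2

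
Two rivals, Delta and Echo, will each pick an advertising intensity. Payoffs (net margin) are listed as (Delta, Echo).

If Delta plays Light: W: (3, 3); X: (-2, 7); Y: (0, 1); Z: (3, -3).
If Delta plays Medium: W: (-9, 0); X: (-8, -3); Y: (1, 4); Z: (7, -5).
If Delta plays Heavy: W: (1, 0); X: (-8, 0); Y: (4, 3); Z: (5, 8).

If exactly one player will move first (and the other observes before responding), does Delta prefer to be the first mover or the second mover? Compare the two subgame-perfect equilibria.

first

If Delta leads: Echo's best replies are Light→X, Medium→Y, Heavy→Z; Delta's induced payoffs -2, 1, 5; outcome (Heavy, Z), payoffs (5, 8).
If Echo leads: Delta's best replies are W→Light, X→Light, Y→Heavy, Z→Medium; Echo's induced payoffs 3, 7, 3, -5; outcome (Light, X), payoffs (-2, 7).
Delta gets 5 moving first and -2 moving second, so Delta prefers to move first.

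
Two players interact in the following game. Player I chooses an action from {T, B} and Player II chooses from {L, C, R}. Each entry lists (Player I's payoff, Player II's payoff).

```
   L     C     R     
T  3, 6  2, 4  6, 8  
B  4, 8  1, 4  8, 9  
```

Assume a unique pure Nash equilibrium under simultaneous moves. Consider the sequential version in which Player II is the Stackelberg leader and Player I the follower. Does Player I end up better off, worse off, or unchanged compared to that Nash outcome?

Solve by backward induction (Player II leads).
- L: Player I compares 3, 4 and picks B; Player II would get 8.
- C: Player I compares 2, 1 and picks T; Player II would get 4.
- R: Player I compares 6, 8 and picks B; Player II would get 9.
Among 8, 4, 9, the best is 9 at R. Subgame-perfect outcome: (B, R) with payoffs (8, 9).
For the simultaneous game, intersect best replies.
Player I's best replies: L→B; C→T; R→B.
Player II's best replies: T→R; B→R.
The unique mutual best reply is (B, R), giving (8, 9).
Player I earns 8 sequentially versus 8 at the Nash outcome: unchanged.

unchanged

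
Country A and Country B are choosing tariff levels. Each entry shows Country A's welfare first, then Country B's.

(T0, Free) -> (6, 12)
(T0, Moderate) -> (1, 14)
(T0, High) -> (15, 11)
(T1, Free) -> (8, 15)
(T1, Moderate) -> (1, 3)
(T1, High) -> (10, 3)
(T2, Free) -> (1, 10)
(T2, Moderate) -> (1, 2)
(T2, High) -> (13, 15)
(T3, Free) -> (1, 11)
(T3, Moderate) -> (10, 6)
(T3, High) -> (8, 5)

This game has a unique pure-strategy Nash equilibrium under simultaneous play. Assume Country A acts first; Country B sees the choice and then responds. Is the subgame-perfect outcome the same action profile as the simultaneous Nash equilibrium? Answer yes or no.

Work backward from Country B's decision.
- T0 → Country B plays Moderate (best of 12, 14, 11); Country A gets 1.
- T1 → Country B plays Free (best of 15, 3, 3); Country A gets 8.
- T2 → Country B plays High (best of 10, 2, 15); Country A gets 13.
- T3 → Country B plays Free (best of 11, 6, 5); Country A gets 1.
Country A's induced payoffs are 1, 8, 13, 1, so Country A commits to T2. Subgame-perfect outcome: (T2, High) with payoffs (13, 15).
Now find the simultaneous Nash equilibrium.
Country A's best replies: Free→T1; Moderate→T3; High→T0.
Country B's best replies: T0→Moderate; T1→Free; T2→High; T3→Free.
The unique mutual best reply is (T1, Free), giving (8, 15).
Sequential outcome (T2, High) differs from the Nash profile (T1, Free).

no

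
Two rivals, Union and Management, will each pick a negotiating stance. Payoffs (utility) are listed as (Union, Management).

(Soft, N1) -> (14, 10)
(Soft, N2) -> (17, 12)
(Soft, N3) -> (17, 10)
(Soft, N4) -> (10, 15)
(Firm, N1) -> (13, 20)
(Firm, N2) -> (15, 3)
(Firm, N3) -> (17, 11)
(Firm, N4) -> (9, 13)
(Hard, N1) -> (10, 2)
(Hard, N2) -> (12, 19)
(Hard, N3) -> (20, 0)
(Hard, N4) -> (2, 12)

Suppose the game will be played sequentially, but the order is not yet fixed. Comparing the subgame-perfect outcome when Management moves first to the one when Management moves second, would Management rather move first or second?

second

If Union leads: Management's best replies are Soft→N4, Firm→N1, Hard→N2; Union's induced payoffs 10, 13, 12; outcome (Firm, N1), payoffs (13, 20).
If Management leads: Union's best replies are N1→Soft, N2→Soft, N3→Hard, N4→Soft; Management's induced payoffs 10, 12, 0, 15; outcome (Soft, N4), payoffs (10, 15).
Management gets 15 moving first and 20 moving second, so Management prefers to move second.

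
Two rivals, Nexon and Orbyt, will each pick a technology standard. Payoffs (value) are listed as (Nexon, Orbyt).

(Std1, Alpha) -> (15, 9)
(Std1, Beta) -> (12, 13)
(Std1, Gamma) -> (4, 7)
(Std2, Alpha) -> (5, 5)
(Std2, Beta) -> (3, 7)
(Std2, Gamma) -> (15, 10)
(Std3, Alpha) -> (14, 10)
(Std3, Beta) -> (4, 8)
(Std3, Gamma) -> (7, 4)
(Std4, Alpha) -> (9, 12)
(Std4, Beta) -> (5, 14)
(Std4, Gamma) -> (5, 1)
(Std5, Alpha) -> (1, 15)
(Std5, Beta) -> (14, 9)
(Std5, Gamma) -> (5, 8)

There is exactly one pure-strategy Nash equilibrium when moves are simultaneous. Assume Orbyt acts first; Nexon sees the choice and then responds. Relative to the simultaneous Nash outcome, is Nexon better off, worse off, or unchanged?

unchanged

Solve by backward induction (Orbyt leads).
- Alpha: BR = Std1, leader payoff 9.
- Beta: BR = Std5, leader payoff 9.
- Gamma: BR = Std2, leader payoff 10.
Orbyt's induced payoffs are 9, 9, 10, so Orbyt commits to Gamma. Subgame-perfect outcome: (Std2, Gamma) with payoffs (15, 10).
For the simultaneous game, intersect best replies.
Nexon's best replies: Alpha→Std1; Beta→Std5; Gamma→Std2.
Orbyt's best replies: Std1→Beta; Std2→Gamma; Std3→Alpha; Std4→Beta; Std5→Alpha.
The unique mutual best reply is (Std2, Gamma), giving (15, 10).
Nexon earns 15 sequentially versus 15 at the Nash outcome: unchanged.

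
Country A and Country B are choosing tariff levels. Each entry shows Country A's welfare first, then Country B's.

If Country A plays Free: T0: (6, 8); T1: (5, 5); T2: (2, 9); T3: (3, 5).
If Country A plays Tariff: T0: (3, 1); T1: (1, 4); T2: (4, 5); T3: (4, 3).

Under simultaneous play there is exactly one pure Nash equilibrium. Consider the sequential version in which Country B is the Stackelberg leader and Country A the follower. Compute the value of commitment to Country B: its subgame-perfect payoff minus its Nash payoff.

Solve by backward induction (Country B leads).
- T0: Country A compares 6, 3 and picks Free; Country B would get 8.
- T1: Country A compares 5, 1 and picks Free; Country B would get 5.
- T2: Country A compares 2, 4 and picks Tariff; Country B would get 5.
- T3: Country A compares 3, 4 and picks Tariff; Country B would get 3.
Among 8, 5, 5, 3, the best is 8 at T0. Subgame-perfect outcome: (Free, T0) with payoffs (6, 8).
For the simultaneous game, intersect best replies.
Country A's best replies: T0→Free; T1→Free; T2→Tariff; T3→Tariff.
Country B's best replies: Free→T2; Tariff→T2.
Only (Tariff, T2) has each player best-responding; Nash payoffs (4, 5).
Country B's commitment gain: 8 − 5 = 3.

3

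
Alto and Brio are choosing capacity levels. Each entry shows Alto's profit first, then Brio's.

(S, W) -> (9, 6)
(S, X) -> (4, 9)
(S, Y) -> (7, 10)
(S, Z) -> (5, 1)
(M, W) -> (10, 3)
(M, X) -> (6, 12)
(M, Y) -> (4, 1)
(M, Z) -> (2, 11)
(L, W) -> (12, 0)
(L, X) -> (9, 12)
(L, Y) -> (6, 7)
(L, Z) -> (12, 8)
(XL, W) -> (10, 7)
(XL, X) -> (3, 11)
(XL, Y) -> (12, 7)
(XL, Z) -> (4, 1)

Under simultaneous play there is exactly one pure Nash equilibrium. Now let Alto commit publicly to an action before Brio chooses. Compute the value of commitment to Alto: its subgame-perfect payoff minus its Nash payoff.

0

Work backward from Brio's decision.
- S → Brio plays Y (best of 6, 9, 10, 1); Alto gets 7.
- M → Brio plays X (best of 3, 12, 1, 11); Alto gets 6.
- L → Brio plays X (best of 0, 12, 7, 8); Alto gets 9.
- XL → Brio plays X (best of 7, 11, 7, 1); Alto gets 3.
Maximizing over 7, 6, 9, 3, Alto chooses L. Subgame-perfect outcome: (L, X) with payoffs (9, 12).
Now find the simultaneous Nash equilibrium.
Alto's best replies: W→L; X→L; Y→XL; Z→L.
Brio's best replies: S→Y; M→X; L→X; XL→X.
The unique mutual best reply is (L, X), giving (9, 12).
Alto's commitment gain: 9 − 9 = 0.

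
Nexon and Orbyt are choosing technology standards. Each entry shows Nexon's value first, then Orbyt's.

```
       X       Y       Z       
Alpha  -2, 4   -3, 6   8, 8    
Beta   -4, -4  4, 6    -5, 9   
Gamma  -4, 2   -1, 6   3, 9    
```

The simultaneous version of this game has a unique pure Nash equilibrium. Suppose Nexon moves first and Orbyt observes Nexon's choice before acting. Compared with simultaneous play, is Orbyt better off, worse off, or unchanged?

Solve by backward induction (Nexon leads).
- Alpha: Orbyt compares 4, 6, 8 and picks Z; Nexon would get 8.
- Beta: Orbyt compares -4, 6, 9 and picks Z; Nexon would get -5.
- Gamma: Orbyt compares 2, 6, 9 and picks Z; Nexon would get 3.
Nexon's induced payoffs are 8, -5, 3, so Nexon commits to Alpha. Subgame-perfect outcome: (Alpha, Z) with payoffs (8, 8).
Now find the simultaneous Nash equilibrium.
Nexon's best replies: X→Alpha; Y→Beta; Z→Alpha.
Orbyt's best replies: Alpha→Z; Beta→Z; Gamma→Z.
Only (Alpha, Z) has each player best-responding; Nash payoffs (8, 8).
Orbyt earns 8 sequentially versus 8 at the Nash outcome: unchanged.

unchanged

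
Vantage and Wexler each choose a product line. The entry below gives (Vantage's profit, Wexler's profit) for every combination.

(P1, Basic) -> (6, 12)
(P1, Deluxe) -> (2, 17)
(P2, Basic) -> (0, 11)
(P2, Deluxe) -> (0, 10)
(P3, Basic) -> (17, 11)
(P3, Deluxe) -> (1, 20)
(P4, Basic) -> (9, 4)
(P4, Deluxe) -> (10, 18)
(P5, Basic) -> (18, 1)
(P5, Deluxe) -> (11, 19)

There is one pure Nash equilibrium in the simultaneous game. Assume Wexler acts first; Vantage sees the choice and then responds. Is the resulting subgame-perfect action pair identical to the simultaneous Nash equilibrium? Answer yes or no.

Solve by backward induction (Wexler leads).
- Basic: BR = P5, leader payoff 1.
- Deluxe: BR = P5, leader payoff 19.
Among 1, 19, the best is 19 at Deluxe. Subgame-perfect outcome: (P5, Deluxe) with payoffs (11, 19).
Under simultaneous play:
Vantage's best replies: Basic→P5; Deluxe→P5.
Wexler's best replies: P1→Deluxe; P2→Basic; P3→Deluxe; P4→Deluxe; P5→Deluxe.
The unique mutual best reply is (P5, Deluxe), giving (11, 19).
Sequential outcome (P5, Deluxe) coincides with the Nash profile (P5, Deluxe).

yes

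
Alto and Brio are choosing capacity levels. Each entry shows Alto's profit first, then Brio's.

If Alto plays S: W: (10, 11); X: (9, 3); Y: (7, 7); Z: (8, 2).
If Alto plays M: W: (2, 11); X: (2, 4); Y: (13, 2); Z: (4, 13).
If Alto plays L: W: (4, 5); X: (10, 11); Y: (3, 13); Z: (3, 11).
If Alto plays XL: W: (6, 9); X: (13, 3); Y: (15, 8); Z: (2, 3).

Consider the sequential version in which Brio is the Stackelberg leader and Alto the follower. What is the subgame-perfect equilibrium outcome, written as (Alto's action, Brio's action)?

Alto best-responds to each possible Brio move:
- W → Alto plays S (best of 10, 2, 4, 6); Brio gets 11.
- X → Alto plays XL (best of 9, 2, 10, 13); Brio gets 3.
- Y → Alto plays XL (best of 7, 13, 3, 15); Brio gets 8.
- Z → Alto plays S (best of 8, 4, 3, 2); Brio gets 2.
Among 11, 3, 8, 2, the best is 11 at W. Subgame-perfect outcome: (S, W) with payoffs (10, 11).

(S, W)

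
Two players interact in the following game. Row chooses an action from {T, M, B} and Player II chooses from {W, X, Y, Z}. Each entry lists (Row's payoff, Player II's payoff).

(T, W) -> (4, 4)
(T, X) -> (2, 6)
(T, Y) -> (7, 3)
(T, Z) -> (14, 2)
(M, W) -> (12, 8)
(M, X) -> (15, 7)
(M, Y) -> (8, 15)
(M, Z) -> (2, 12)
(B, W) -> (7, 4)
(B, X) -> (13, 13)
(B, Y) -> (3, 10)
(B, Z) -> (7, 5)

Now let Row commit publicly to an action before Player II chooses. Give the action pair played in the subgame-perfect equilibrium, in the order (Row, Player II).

Player II best-responds to each possible Row move:
- T → Player II plays X (best of 4, 6, 3, 2); Row gets 2.
- M → Player II plays Y (best of 8, 7, 15, 12); Row gets 8.
- B → Player II plays X (best of 4, 13, 10, 5); Row gets 13.
Row's induced payoffs are 2, 8, 13, so Row commits to B. Subgame-perfect outcome: (B, X) with payoffs (13, 13).

(B, X)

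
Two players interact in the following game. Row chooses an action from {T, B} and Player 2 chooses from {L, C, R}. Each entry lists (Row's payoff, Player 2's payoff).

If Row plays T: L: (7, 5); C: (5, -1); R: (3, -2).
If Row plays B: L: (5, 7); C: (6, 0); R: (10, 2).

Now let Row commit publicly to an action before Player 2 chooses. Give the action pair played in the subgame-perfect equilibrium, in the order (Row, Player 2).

(T, L)

Work backward from Player 2's decision.
- T → Player 2 plays L (best of 5, -1, -2); Row gets 7.
- B → Player 2 plays L (best of 7, 0, 2); Row gets 5.
Among 7, 5, the best is 7 at T. Subgame-perfect outcome: (T, L) with payoffs (7, 5).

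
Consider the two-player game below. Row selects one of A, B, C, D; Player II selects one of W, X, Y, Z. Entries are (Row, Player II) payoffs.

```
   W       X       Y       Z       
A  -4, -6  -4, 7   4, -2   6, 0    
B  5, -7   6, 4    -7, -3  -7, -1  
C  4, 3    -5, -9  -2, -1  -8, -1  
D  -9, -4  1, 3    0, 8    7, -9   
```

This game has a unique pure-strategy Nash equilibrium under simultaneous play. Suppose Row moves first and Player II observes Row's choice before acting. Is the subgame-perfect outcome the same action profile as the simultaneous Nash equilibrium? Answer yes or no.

Player II best-responds to each possible Row move:
- A: Player II compares -6, 7, -2, 0 and picks X; Row would get -4.
- B: Player II compares -7, 4, -3, -1 and picks X; Row would get 6.
- C: Player II compares 3, -9, -1, -1 and picks W; Row would get 4.
- D: Player II compares -4, 3, 8, -9 and picks Y; Row would get 0.
Among -4, 6, 4, 0, the best is 6 at B. Subgame-perfect outcome: (B, X) with payoffs (6, 4).
For the simultaneous game, intersect best replies.
Row's best replies: W→B; X→B; Y→A; Z→D.
Player II's best replies: A→X; B→X; C→W; D→Y.
The unique mutual best reply is (B, X), giving (6, 4).
Sequential outcome (B, X) coincides with the Nash profile (B, X).

yes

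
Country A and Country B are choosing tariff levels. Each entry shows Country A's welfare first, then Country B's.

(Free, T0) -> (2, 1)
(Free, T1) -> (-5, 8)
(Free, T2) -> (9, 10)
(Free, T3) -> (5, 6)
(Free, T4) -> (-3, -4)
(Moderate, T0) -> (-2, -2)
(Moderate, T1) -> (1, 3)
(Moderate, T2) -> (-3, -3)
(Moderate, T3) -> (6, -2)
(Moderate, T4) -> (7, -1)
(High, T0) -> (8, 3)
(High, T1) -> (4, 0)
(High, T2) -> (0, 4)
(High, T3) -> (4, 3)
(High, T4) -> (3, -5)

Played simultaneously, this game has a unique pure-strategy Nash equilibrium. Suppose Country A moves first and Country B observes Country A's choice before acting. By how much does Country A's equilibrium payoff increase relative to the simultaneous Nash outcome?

Backward induction with Country A moving first.
- Free: BR = T2, leader payoff 9.
- Moderate: BR = T1, leader payoff 1.
- High: BR = T2, leader payoff 0.
Among 9, 1, 0, the best is 9 at Free. Subgame-perfect outcome: (Free, T2) with payoffs (9, 10).
Now find the simultaneous Nash equilibrium.
Country A's best replies: T0→High; T1→High; T2→Free; T3→Moderate; T4→Moderate.
Country B's best replies: Free→T2; Moderate→T1; High→T2.
The unique mutual best reply is (Free, T2), giving (9, 10).
Country A's commitment gain: 9 − 9 = 0.

0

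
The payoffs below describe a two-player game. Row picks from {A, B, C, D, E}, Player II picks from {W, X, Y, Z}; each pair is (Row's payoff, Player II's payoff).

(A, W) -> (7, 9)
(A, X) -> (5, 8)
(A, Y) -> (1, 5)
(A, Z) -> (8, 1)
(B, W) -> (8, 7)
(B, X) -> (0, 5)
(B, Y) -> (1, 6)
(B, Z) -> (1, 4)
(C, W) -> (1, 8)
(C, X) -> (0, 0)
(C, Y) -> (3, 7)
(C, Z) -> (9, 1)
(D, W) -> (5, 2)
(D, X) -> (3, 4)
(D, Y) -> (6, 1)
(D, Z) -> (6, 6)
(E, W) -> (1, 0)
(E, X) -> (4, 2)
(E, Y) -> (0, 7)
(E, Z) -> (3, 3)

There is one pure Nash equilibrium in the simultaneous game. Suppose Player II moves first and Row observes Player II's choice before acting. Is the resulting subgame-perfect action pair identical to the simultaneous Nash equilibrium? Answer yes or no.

no

Row best-responds to each possible Player II move:
- W: Row compares 7, 8, 1, 5, 1 and picks B; Player II would get 7.
- X: Row compares 5, 0, 0, 3, 4 and picks A; Player II would get 8.
- Y: Row compares 1, 1, 3, 6, 0 and picks D; Player II would get 1.
- Z: Row compares 8, 1, 9, 6, 3 and picks C; Player II would get 1.
Player II's induced payoffs are 7, 8, 1, 1, so Player II commits to X. Subgame-perfect outcome: (A, X) with payoffs (5, 8).
Under simultaneous play:
Row's best replies: W→B; X→A; Y→D; Z→C.
Player II's best replies: A→W; B→W; C→W; D→Z; E→Y.
Only (B, W) has each player best-responding; Nash payoffs (8, 7).
Sequential outcome (A, X) differs from the Nash profile (B, W).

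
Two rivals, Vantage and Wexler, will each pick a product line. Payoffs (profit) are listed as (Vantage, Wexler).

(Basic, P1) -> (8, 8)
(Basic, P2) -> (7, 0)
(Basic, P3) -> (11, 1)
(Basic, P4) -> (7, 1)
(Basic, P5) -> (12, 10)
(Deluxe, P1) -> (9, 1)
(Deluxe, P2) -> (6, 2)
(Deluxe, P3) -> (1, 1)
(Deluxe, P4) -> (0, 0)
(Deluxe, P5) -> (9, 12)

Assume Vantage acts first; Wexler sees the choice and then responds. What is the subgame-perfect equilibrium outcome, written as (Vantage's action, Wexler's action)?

Backward induction with Vantage moving first.
- Basic: Wexler compares 8, 0, 1, 1, 10 and picks P5; Vantage would get 12.
- Deluxe: Wexler compares 1, 2, 1, 0, 12 and picks P5; Vantage would get 9.
Among 12, 9, the best is 12 at Basic. Subgame-perfect outcome: (Basic, P5) with payoffs (12, 10).

(Basic, P5)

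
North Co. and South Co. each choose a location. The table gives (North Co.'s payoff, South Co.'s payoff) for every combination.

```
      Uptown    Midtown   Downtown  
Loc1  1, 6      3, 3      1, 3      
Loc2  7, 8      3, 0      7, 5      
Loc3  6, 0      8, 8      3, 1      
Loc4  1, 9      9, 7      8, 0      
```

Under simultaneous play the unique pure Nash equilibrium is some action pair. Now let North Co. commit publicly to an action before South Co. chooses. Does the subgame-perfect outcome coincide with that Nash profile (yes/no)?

Backward induction with North Co. moving first.
- Loc1: BR = Uptown, leader payoff 1.
- Loc2: BR = Uptown, leader payoff 7.
- Loc3: BR = Midtown, leader payoff 8.
- Loc4: BR = Uptown, leader payoff 1.
Maximizing over 1, 7, 8, 1, North Co. chooses Loc3. Subgame-perfect outcome: (Loc3, Midtown) with payoffs (8, 8).
Under simultaneous play:
North Co.'s best replies: Uptown→Loc2; Midtown→Loc4; Downtown→Loc4.
South Co.'s best replies: Loc1→Uptown; Loc2→Uptown; Loc3→Midtown; Loc4→Uptown.
Only (Loc2, Uptown) has each player best-responding; Nash payoffs (7, 8).
Sequential outcome (Loc3, Midtown) differs from the Nash profile (Loc2, Uptown).

no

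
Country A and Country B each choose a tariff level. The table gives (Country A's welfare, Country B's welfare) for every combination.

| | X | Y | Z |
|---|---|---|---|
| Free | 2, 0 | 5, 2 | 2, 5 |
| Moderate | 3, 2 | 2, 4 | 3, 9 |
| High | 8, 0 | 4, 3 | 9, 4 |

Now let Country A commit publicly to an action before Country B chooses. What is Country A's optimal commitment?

High

Work backward from Country B's decision.
- Free: Country B compares 0, 2, 5 and picks Z; Country A would get 2.
- Moderate: Country B compares 2, 4, 9 and picks Z; Country A would get 3.
- High: Country B compares 0, 3, 4 and picks Z; Country A would get 9.
Country A's induced payoffs are 2, 3, 9, so Country A commits to High. Subgame-perfect outcome: (High, Z) with payoffs (9, 4).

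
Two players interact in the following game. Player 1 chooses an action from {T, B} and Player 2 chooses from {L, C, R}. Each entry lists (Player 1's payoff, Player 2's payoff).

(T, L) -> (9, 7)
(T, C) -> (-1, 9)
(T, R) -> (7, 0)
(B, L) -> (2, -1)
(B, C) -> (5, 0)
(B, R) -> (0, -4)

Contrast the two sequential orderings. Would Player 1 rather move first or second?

If Player 1 leads: Player 2's best replies are T→C, B→C; Player 1's induced payoffs -1, 5; outcome (B, C), payoffs (5, 0).
If Player 2 leads: Player 1's best replies are L→T, C→B, R→T; Player 2's induced payoffs 7, 0, 0; outcome (T, L), payoffs (9, 7).
Player 1 gets 5 moving first and 9 moving second, so Player 1 prefers to move second.

second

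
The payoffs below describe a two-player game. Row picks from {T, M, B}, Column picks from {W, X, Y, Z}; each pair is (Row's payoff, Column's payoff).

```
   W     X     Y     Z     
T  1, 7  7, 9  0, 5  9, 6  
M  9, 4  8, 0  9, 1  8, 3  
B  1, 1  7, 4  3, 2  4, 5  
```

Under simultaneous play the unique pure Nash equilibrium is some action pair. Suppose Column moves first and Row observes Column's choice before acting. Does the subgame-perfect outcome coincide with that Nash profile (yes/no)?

no

Solve by backward induction (Column leads).
- W → Row plays M (best of 1, 9, 1); Column gets 4.
- X → Row plays M (best of 7, 8, 7); Column gets 0.
- Y → Row plays M (best of 0, 9, 3); Column gets 1.
- Z → Row plays T (best of 9, 8, 4); Column gets 6.
Column's induced payoffs are 4, 0, 1, 6, so Column commits to Z. Subgame-perfect outcome: (T, Z) with payoffs (9, 6).
Now find the simultaneous Nash equilibrium.
Row's best replies: W→M; X→M; Y→M; Z→T.
Column's best replies: T→X; M→W; B→Z.
The unique mutual best reply is (M, W), giving (9, 4).
Sequential outcome (T, Z) differs from the Nash profile (M, W).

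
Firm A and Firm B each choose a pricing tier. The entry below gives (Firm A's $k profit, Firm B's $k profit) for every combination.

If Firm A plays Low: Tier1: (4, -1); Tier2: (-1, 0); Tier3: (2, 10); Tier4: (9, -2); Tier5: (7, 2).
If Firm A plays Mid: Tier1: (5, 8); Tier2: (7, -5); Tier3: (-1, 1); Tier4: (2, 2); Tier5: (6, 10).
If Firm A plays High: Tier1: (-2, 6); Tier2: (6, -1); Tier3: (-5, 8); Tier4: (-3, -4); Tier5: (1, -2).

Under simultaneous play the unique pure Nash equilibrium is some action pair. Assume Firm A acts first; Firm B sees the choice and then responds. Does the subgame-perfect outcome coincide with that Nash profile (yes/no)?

Solve by backward induction (Firm A leads).
- Low → Firm B plays Tier3 (best of -1, 0, 10, -2, 2); Firm A gets 2.
- Mid → Firm B plays Tier5 (best of 8, -5, 1, 2, 10); Firm A gets 6.
- High → Firm B plays Tier3 (best of 6, -1, 8, -4, -2); Firm A gets -5.
Firm A's induced payoffs are 2, 6, -5, so Firm A commits to Mid. Subgame-perfect outcome: (Mid, Tier5) with payoffs (6, 10).
Now find the simultaneous Nash equilibrium.
Firm A's best replies: Tier1→Mid; Tier2→Mid; Tier3→Low; Tier4→Low; Tier5→Low.
Firm B's best replies: Low→Tier3; Mid→Tier5; High→Tier3.
Only (Low, Tier3) has each player best-responding; Nash payoffs (2, 10).
Sequential outcome (Mid, Tier5) differs from the Nash profile (Low, Tier3).

no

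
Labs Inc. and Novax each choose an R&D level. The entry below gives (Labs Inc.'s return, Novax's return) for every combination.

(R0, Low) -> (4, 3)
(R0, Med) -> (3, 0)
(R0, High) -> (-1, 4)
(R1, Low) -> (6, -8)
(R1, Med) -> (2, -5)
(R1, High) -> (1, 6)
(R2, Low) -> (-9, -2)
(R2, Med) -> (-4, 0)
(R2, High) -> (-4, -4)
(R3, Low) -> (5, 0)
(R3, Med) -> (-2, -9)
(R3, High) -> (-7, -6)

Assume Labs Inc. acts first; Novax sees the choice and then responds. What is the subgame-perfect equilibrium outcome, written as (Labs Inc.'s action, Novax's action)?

Work backward from Novax's decision.
- R0 → Novax plays High (best of 3, 0, 4); Labs Inc. gets -1.
- R1 → Novax plays High (best of -8, -5, 6); Labs Inc. gets 1.
- R2 → Novax plays Med (best of -2, 0, -4); Labs Inc. gets -4.
- R3 → Novax plays Low (best of 0, -9, -6); Labs Inc. gets 5.
Labs Inc.'s induced payoffs are -1, 1, -4, 5, so Labs Inc. commits to R3. Subgame-perfect outcome: (R3, Low) with payoffs (5, 0).

(R3, Low)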